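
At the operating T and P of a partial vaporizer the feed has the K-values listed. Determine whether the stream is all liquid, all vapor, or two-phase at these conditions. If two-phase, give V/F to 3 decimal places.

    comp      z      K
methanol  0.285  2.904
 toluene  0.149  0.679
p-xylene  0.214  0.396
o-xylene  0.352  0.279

two-phase, V/F = 0.096

ΣzᵢKᵢ = 1.112; Σzᵢ/Kᵢ = 2.120.
Both exceed 1, so a two-phase solution exists.
Material balance + equilibrium reduce to Σ zᵢ(Kᵢ−1)/(1+ψ(Kᵢ−1)) = 0.
Newton iteration, ψ⁰ = 0.69:
  ψ = 0.690: g = -0.5536, g' = -1.172 → ψ = 0.218
  ψ = 0.218: g = -0.1178, g' = -0.895 → ψ = 0.086
  ψ = 0.086: g = 0.0100, g' = -1.074 → ψ = 0.095
  ψ = 0.095: g = 0.0001, g' = -1.055 → ψ = 0.096
Converged at ψ = 0.096.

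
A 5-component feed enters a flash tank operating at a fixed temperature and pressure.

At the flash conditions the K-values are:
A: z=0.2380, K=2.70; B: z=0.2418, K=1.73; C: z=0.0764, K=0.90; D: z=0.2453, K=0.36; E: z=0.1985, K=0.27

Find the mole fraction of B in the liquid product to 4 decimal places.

x_B = 0.1943

Rachford–Rice: g(ψ) = Σ zᵢ(Kᵢ−1)/(1+ψ(Kᵢ−1)) = 0.
Check two-phase: ΣzᵢKᵢ = 1.2716 > 1 and Σzᵢ/Kᵢ = 1.7294 > 1, so g(0) = 0.2716 > 0 and g(1) = -0.7294 < 0.
Iterate (Newton) starting at ψ = 0.5:
  ψ = 0.5000: g = -0.11909, g' = -0.7506 → ψ = 0.3413
  ψ = 0.3413: g = -0.00444, g' = -0.7110 → ψ = 0.3351
Converged at ψ = 0.3351.
Compositions from xᵢ = zᵢ/(1+ψ(Kᵢ−1)), yᵢ = Kᵢxᵢ:
  A: x = 0.1516, y = 0.4094
  B: x = 0.1943, y = 0.3361
  C: x = 0.0790, y = 0.0711
  D: x = 0.3123, y = 0.1124
  E: x = 0.2628, y = 0.0710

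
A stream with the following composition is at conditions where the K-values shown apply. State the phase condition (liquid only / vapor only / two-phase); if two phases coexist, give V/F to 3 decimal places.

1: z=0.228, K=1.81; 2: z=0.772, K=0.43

liquid only

ΣzᵢKᵢ = 0.745; Σzᵢ/Kᵢ = 1.921.
Since ΣzᵢKᵢ < 1 the mixture is below its bubble point — single liquid phase.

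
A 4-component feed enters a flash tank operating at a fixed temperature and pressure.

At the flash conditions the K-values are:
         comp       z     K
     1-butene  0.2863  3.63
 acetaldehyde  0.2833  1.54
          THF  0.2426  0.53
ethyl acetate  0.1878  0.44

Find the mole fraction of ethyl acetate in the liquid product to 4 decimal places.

Newton iteration, ψ⁰ = 0.35:
  ψ = 0.3500: g = 0.25346, g' = -0.7632 → ψ = 0.6821
  ψ = 0.6821: g = 0.04332, g' = -0.5681 → ψ = 0.7583
  ψ = 0.7583: g = 0.00003, g' = -0.5697 → ψ = 0.7584
Converged at ψ = 0.7584.
Compositions from xᵢ = zᵢ/(1+ψ(Kᵢ−1)), yᵢ = Kᵢxᵢ:
  1-butene: x = 0.0956, y = 0.3471
  acetaldehyde: x = 0.2010, y = 0.3095
  THF: x = 0.3770, y = 0.1998
  ethyl acetate: x = 0.3264, y = 0.1436

x_ethyl acetate = 0.3264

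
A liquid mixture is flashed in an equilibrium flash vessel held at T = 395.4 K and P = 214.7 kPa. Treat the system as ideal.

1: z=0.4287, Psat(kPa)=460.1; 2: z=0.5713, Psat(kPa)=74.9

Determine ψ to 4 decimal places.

ψ = 0.1586

Raoult's law: Kᵢ = Pᵢˢᵃᵗ/P = Pᵢˢᵃᵗ/214.7.
  K_1 = 460.1/214.7 = 2.142990, K_2 = 74.9/214.7 = 0.348859
Let ψ = V/F and solve Σ zᵢ(Kᵢ−1)/(1+ψ(Kᵢ−1)) = 0.
g(0) = ΣzᵢKᵢ − 1 = 0.1180 and g(1) = 1 − Σzᵢ/Kᵢ = -0.8377, so a root lies in (0, 1).
Binary case is linear: z₁(K₁−1)(1+ψ(K₂−1)) + z₂(K₂−1)(1+ψ(K₁−1)) = 0
⇒ ψ = [z₁(K₁−1)+z₂(K₂−1)] / [−(K₁−1)(K₂−1)] = 0.11800/0.74425 = 0.1586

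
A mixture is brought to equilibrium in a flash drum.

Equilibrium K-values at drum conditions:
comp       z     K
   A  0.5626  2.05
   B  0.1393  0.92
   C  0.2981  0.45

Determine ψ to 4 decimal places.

Rachford–Rice: g(ψ) = Σ zᵢ(Kᵢ−1)/(1+ψ(Kᵢ−1)) = 0.
Feasibility: ΣzᵢKᵢ = 1.4156, Σzᵢ/Kᵢ = 1.0883 — both > 1, two phases present.
Newton iteration, ψ⁰ = 0.57:
  ψ = 0.5700: g = 0.11905, g' = -0.4351 → ψ = 0.8436
  ψ = 0.8436: g = -0.00459, g' = -0.4893 → ψ = 0.8343
  ψ = 0.8343: g = -0.00002, g' = -0.4852 → ψ = 0.8342
Converged at ψ = 0.8342.

ψ = 0.8342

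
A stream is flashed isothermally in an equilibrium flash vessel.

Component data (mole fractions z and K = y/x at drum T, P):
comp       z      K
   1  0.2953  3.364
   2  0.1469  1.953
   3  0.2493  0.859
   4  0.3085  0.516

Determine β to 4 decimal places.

β = 0.8858

Newton iteration, β⁰ = 0.5:
  β = 0.5000: g = 0.17995, g' = -0.5393 → β = 0.8336
  β = 0.8336: g = 0.02286, g' = -0.4379 → β = 0.8859
  β = 0.8859: g = -0.00002, g' = -0.4395 → β = 0.8858
Converged at β = 0.8858.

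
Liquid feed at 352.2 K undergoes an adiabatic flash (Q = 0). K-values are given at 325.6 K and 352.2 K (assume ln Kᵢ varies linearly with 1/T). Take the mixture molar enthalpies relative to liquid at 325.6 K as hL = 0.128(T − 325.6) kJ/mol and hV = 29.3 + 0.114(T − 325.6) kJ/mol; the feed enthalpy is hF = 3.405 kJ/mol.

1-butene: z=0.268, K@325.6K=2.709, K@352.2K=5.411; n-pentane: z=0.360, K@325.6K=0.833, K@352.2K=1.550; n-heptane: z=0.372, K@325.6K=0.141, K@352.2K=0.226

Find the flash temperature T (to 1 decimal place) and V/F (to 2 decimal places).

T = 326.8 K, V/F = 0.11

Adiabatic flash: solve Rachford–Rice at each trial T, then check hF = ψ·hV(T) + (1−ψ)·hL(T).
  T = 325.6 K: K = (2.709, 0.833, 0.141), RR gives ψ = 0.079, H_out = 2.308 kJ/mol
  T = 352.2 K: K = (5.411, 1.550, 0.226), RR gives ψ = 0.546, H_out = 19.210 kJ/mol
  T = 338.9 K: K = (3.881, 1.150, 0.180), RR gives ψ = 0.358, H_out = 12.118 kJ/mol
  T = 332.2 K: K = (3.250, 0.981, 0.160), RR gives ψ = 0.233, H_out = 7.647 kJ/mol
  T = 328.9 K: K = (2.970, 0.905, 0.150), RR gives ψ = 0.161, H_out = 5.122 kJ/mol
  T = 327.2 K: K = (2.833, 0.867, 0.145), RR gives ψ = 0.120, H_out = 3.713 kJ/mol
Linear interpolation between T = 325.6 (H_out = 2.308) and T = 327.2 (H_out = 3.713) on hF = 3.405 gives T ≈ 326.8 K, at which ψ = 0.11.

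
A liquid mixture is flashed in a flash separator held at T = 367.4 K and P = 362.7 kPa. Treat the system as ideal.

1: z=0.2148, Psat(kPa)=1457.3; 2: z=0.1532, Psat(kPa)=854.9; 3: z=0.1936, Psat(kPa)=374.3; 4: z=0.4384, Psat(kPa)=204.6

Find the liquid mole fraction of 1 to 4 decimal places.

x_1 = 0.0626

Raoult's law: Kᵢ = Pᵢˢᵃᵗ/P = Pᵢˢᵃᵗ/362.7.
  K_1 = 1457.3/362.7 = 4.017921, K_2 = 854.9/362.7 = 2.357044, K_3 = 374.3/362.7 = 1.031982, K_4 = 204.6/362.7 = 0.564103
Let ψ = V/F and solve Σ zᵢ(Kᵢ−1)/(1+ψ(Kᵢ−1)) = 0.
g(0) = ΣzᵢKᵢ − 1 = 0.6712 and g(1) = 1 − Σzᵢ/Kᵢ = -0.0832, so a root lies in (0, 1).
Newton–Raphson from ψ = 0.7:
  ψ = 0.7000: g = 0.04593, g' = -0.4488 → ψ = 0.8023
  ψ = 0.8023: g = 0.00116, g' = -0.4290 → ψ = 0.8050
Converged at ψ = 0.8050.
Compositions from xᵢ = zᵢ/(1+ψ(Kᵢ−1)), yᵢ = Kᵢxᵢ:
  1: x = 0.0626, y = 0.2517
  2: x = 0.0732, y = 0.1726
  3: x = 0.1887, y = 0.1948
  4: x = 0.6754, y = 0.3810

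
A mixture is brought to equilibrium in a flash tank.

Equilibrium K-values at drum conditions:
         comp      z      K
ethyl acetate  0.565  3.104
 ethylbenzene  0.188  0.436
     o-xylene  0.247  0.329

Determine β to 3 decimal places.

Material balance + equilibrium reduce to Σ zᵢ(Kᵢ−1)/(1+β(Kᵢ−1)) = 0.
Feasibility: ΣzᵢKᵢ = 1.917, Σzᵢ/Kᵢ = 1.364 — both > 1, two phases present.
Iterate (Newton) starting at β = 0.5:
  β = 0.500: g = 0.1822, g' = -0.962 → β = 0.689
  β = 0.689: g = 0.0032, g' = -0.962 → β = 0.693
Converged at β = 0.693.

β = 0.693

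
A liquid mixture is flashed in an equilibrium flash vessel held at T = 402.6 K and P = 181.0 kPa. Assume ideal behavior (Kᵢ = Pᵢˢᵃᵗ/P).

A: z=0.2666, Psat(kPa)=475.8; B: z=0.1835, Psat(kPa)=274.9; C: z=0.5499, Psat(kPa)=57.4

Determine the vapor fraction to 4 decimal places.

ψ = 0.1734

Raoult's law: Kᵢ = Pᵢˢᵃᵗ/P = Pᵢˢᵃᵗ/181.0.
  K_A = 475.8/181.0 = 2.628729, K_B = 274.9/181.0 = 1.518785, K_C = 57.4/181.0 = 0.317127
Material balance + equilibrium reduce to Σ zᵢ(Kᵢ−1)/(1+ψ(Kᵢ−1)) = 0.
Feasibility: ΣzᵢKᵢ = 1.1539, Σzᵢ/Kᵢ = 1.9562 — both > 1, two phases present.
Iterate (Newton) starting at ψ = 0.5:
  ψ = 0.5000: g = -0.25529, g' = -0.8372 → ψ = 0.1951
  ψ = 0.1951: g = -0.01726, g' = -0.7893 → ψ = 0.1732
  ψ = 0.1732: g = 0.00013, g' = -0.8016 → ψ = 0.1734
Converged at ψ = 0.1734.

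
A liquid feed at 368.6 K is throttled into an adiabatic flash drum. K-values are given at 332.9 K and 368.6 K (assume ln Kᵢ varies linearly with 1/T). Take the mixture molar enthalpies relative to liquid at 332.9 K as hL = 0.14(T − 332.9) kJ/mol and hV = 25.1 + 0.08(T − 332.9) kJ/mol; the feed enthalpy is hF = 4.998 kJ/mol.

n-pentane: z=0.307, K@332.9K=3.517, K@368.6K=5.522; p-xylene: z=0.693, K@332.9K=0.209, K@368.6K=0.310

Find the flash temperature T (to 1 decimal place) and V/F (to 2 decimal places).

Adiabatic flash: solve Rachford–Rice at each trial T, then check hF = ψ·hV(T) + (1−ψ)·hL(T).
  T = 332.9 K: K = (3.517, 0.209), RR gives ψ = 0.113, H_out = 2.831 kJ/mol
  T = 368.6 K: K = (5.522, 0.310), RR gives ψ = 0.292, H_out = 11.694 kJ/mol
  T = 350.8 K: K = (4.461, 0.257), RR gives ψ = 0.213, H_out = 7.625 kJ/mol
  T = 341.9 K: K = (3.976, 0.233), RR gives ψ = 0.167, H_out = 5.366 kJ/mol
  T = 337.4 K: K = (3.742, 0.221), RR gives ψ = 0.141, H_out = 4.137 kJ/mol
  T = 339.6 K: K = (3.856, 0.226), RR gives ψ = 0.154, H_out = 4.746 kJ/mol
Linear interpolation between T = 339.6 (H_out = 4.746) and T = 341.9 (H_out = 5.366) on hF = 4.998 gives T ≈ 340.5 K, at which ψ = 0.16.

T = 340.5 K, V/F = 0.16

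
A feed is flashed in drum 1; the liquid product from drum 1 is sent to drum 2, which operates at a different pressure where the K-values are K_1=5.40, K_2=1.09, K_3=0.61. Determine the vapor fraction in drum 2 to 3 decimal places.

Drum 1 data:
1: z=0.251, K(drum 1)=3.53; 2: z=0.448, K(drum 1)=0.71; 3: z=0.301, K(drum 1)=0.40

V/F (drum 2) = 0.697

Drum 1:
Newton–Raphson from ψ₁ = 0.5:
  ψ₁ = 0.500: g = -0.1296, g' = -0.586 → ψ₁ = 0.279
  ψ₁ = 0.279: g = 0.0141, g' = -0.753 → ψ₁ = 0.298
Converged at ψ₁ = 0.298.
Drum-1 compositions:
  1: x = 0.143, y = 0.505
  2: x = 0.490, y = 0.348
  3: x = 0.367, y = 0.147
Drum-2 feed = drum-1 liquid: z₂ = (0.1431, 0.4904, 0.3665).
Drum 2:
Rachford–Rice: g(ψ₂) = Σ zᵢ(Kᵢ−1)/(1+ψ₂(Kᵢ−1)) = 0.
Feasibility: ΣzᵢKᵢ = 1.531, Σzᵢ/Kᵢ = 1.077 — both > 1, two phases present.
Iterate (Newton) starting at ψ₂ = 0.33:
  ψ₂ = 0.330: g = 0.1356, g' = -0.538 → ψ₂ = 0.582
  ψ₂ = 0.582: g = 0.0339, g' = -0.315 → ψ₂ = 0.689
  ψ₂ = 0.689: g = 0.0022, g' = -0.278 → ψ₂ = 0.697
Converged at ψ₂ = 0.697.
  1: x = 0.035, y = 0.190
  2: x = 0.461, y = 0.503
  3: x = 0.503, y = 0.307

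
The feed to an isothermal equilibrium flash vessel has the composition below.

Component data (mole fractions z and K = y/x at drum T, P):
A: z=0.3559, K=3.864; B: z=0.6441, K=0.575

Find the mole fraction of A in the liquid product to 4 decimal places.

x_A = 0.1292

Rachford–Rice: g(β) = Σ zᵢ(Kᵢ−1)/(1+β(Kᵢ−1)) = 0.
Check two-phase: ΣzᵢKᵢ = 1.7456 > 1 and Σzᵢ/Kᵢ = 1.2123 > 1, so g(0) = 0.7456 > 0 and g(1) = -0.2123 < 0.
Binary case is linear: z₁(K₁−1)(1+β(K₂−1)) + z₂(K₂−1)(1+β(K₁−1)) = 0
⇒ β = [z₁(K₁−1)+z₂(K₂−1)] / [−(K₁−1)(K₂−1)] = 0.74556/1.21720 = 0.6125
Compositions from xᵢ = zᵢ/(1+β(Kᵢ−1)), yᵢ = Kᵢxᵢ:
  A: x = 0.1292, y = 0.4993
  B: x = 0.8708, y = 0.5007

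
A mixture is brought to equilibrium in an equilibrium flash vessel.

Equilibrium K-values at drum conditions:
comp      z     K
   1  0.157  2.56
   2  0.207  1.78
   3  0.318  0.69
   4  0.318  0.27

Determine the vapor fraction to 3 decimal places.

Material balance + equilibrium reduce to Σ zᵢ(Kᵢ−1)/(1+ψ(Kᵢ−1)) = 0.
Check two-phase: ΣzᵢKᵢ = 1.076 > 1 and Σzᵢ/Kᵢ = 1.816 > 1, so g(0) = 0.076 > 0 and g(1) = -0.816 < 0.
Iterate (Newton) starting at ψ = 0.55:
  ψ = 0.550: g = -0.2619, g' = -0.690 → ψ = 0.170
  ψ = 0.170: g = -0.0332, g' = -0.592 → ψ = 0.114
  ψ = 0.114: g = 0.0006, g' = -0.616 → ψ = 0.115
Converged at ψ = 0.115.

ψ = 0.115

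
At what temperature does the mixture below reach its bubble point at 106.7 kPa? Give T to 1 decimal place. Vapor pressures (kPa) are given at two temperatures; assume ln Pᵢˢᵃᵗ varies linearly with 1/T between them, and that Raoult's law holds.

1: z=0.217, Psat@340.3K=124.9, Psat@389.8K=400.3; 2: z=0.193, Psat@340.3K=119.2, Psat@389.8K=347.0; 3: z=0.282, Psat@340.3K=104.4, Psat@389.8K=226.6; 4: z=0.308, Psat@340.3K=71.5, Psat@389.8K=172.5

Bubble-point temperature: ΣzᵢPᵢˢᵃᵗ(T) = P. Interpolate ln Pᵢˢᵃᵗ = aᵢ + bᵢ/T.
  T = 340.3 K: ΣzᵢPᵢˢᵃᵗ = 101.57 kPa
  T = 389.8 K: ΣzᵢPᵢˢᵃᵗ = 270.87 kPa
  T = 365.1 K: ΣzᵢPᵢˢᵃᵗ = 171.11 kPa
  T = 352.7 K: ΣzᵢPᵢˢᵃᵗ = 132.93 kPa
  T = 346.5 K: ΣzᵢPᵢˢᵃᵗ = 116.45 kPa
  T = 343.4 K: ΣzᵢPᵢˢᵃᵗ = 108.82 kPa
  T = 341.9 K: ΣzᵢPᵢˢᵃᵗ = 105.26 kPa
Interpolating between 341.9 K and 343.4 K gives T ≈ 342.5 K.

T = 342.5 K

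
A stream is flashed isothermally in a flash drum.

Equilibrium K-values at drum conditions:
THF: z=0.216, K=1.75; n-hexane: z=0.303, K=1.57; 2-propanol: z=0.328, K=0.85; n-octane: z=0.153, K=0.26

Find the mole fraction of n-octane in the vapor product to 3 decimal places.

Newton–Raphson from ψ = 0.3:
  ψ = 0.300: g = 0.0827, g' = -0.299 → ψ = 0.576
  ψ = 0.576: g = -0.0081, g' = -0.379 → ψ = 0.555
  ψ = 0.555: g = -0.0001, g' = -0.367 → ψ = 0.554
Converged at ψ = 0.554.
Compositions from xᵢ = zᵢ/(1+ψ(Kᵢ−1)), yᵢ = Kᵢxᵢ:
  THF: x = 0.153, y = 0.267
  n-hexane: x = 0.230, y = 0.361
  2-propanol: x = 0.358, y = 0.304
  n-octane: x = 0.259, y = 0.067

y_n-octane = 0.067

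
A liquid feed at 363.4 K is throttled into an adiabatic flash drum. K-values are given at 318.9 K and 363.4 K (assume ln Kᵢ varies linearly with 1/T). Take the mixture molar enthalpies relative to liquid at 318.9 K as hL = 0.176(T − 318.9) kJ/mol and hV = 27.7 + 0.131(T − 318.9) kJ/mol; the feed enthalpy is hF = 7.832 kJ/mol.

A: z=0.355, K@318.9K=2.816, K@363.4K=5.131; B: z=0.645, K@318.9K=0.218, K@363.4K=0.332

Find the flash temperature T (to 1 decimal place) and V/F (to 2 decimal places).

T = 331.8 K, V/F = 0.20

Adiabatic flash: solve Rachford–Rice at each trial T, then check hF = ψ·hV(T) + (1−ψ)·hL(T).
  T = 318.9 K: K = (2.816, 0.218), RR gives ψ = 0.099, H_out = 2.736 kJ/mol
  T = 363.4 K: K = (5.131, 0.332), RR gives ψ = 0.375, H_out = 17.476 kJ/mol
  T = 341.1 K: K = (3.874, 0.273), RR gives ψ = 0.264, H_out = 10.946 kJ/mol
  T = 330.0 K: K = (3.321, 0.245), RR gives ψ = 0.192, H_out = 7.178 kJ/mol
  T = 335.6 K: K = (3.594, 0.259), RR gives ψ = 0.230, H_out = 9.141 kJ/mol
  T = 332.8 K: K = (3.455, 0.252), RR gives ψ = 0.212, H_out = 8.178 kJ/mol
  T = 331.4 K: K = (3.388, 0.248), RR gives ψ = 0.202, H_out = 7.683 kJ/mol
Linear interpolation between T = 331.4 (H_out = 7.683) and T = 332.8 (H_out = 8.178) on hF = 7.832 gives T ≈ 331.8 K, at which ψ = 0.20.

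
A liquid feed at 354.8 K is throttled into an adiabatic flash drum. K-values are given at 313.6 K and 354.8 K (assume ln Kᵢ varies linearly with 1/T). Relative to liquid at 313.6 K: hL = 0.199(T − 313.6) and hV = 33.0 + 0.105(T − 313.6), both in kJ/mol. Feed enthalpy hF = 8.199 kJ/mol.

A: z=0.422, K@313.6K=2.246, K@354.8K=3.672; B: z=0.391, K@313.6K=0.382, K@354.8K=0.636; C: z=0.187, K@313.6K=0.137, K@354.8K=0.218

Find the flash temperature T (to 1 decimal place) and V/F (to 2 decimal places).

Adiabatic flash: solve Rachford–Rice at each trial T, then check hF = ψ·hV(T) + (1−ψ)·hL(T).
  T = 313.6 K: K = (2.246, 0.382, 0.137), RR gives ψ = 0.140, H_out = 4.605 kJ/mol
  T = 354.8 K: K = (3.672, 0.636, 0.218), RR gives ψ = 0.574, H_out = 24.911 kJ/mol
  T = 334.2 K: K = (2.916, 0.501, 0.175), RR gives ψ = 0.382, H_out = 15.980 kJ/mol
  T = 323.9 K: K = (2.570, 0.439, 0.156), RR gives ψ = 0.273, H_out = 10.780 kJ/mol
  T = 318.8 K: K = (2.407, 0.410, 0.146), RR gives ψ = 0.211, H_out = 7.883 kJ/mol
  T = 321.4 K: K = (2.489, 0.425, 0.151), RR gives ψ = 0.243, H_out = 9.393 kJ/mol
  T = 320.1 K: K = (2.448, 0.418, 0.149), RR gives ψ = 0.227, H_out = 8.647 kJ/mol
Linear interpolation between T = 318.8 (H_out = 7.883) and T = 320.1 (H_out = 8.647) on hF = 8.199 gives T ≈ 319.3 K, at which ψ = 0.22.

T = 319.3 K, V/F = 0.22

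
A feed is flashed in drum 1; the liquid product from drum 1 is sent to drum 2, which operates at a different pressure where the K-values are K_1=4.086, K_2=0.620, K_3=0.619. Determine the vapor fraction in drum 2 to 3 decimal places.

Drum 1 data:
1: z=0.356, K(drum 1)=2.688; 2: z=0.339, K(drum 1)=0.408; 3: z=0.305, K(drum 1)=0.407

Drum 1:
Let ψ₁ = V/F and solve Σ zᵢ(Kᵢ−1)/(1+ψ₁(Kᵢ−1)) = 0.
g(0) = ΣzᵢKᵢ − 1 = 0.219 and g(1) = 1 − Σzᵢ/Kᵢ = -0.713, so a root lies in (0, 1).
Newton iteration, ψ₁⁰ = 0.53:
  ψ₁ = 0.530: g = -0.2390, g' = -0.763 → ψ₁ = 0.217
  ψ₁ = 0.217: g = 0.0022, g' = -0.841 → ψ₁ = 0.219
Converged at ψ₁ = 0.219.
Drum-1 compositions:
  1: x = 0.260, y = 0.698
  2: x = 0.390, y = 0.159
  3: x = 0.351, y = 0.143
Drum-2 feed = drum-1 liquid: z₂ = (0.2598, 0.3896, 0.3506).
Drum 2:
Let ψ₂ = V/F and solve Σ zᵢ(Kᵢ−1)/(1+ψ₂(Kᵢ−1)) = 0.
Check two-phase: ΣzᵢKᵢ = 1.520 > 1 and Σzᵢ/Kᵢ = 1.258 > 1, so g(0) = 0.520 > 0 and g(1) = -0.258 < 0.
Iterate (Newton) starting at ψ₂ = 0.5:
  ψ₂ = 0.500: g = -0.0325, g' = -0.546 → ψ₂ = 0.440
  ψ₂ = 0.440: g = 0.0015, g' = -0.599 → ψ₂ = 0.443
Converged at ψ₂ = 0.443.
  1: x = 0.110, y = 0.448
  2: x = 0.468, y = 0.290
  3: x = 0.422, y = 0.261

V/F (drum 2) = 0.443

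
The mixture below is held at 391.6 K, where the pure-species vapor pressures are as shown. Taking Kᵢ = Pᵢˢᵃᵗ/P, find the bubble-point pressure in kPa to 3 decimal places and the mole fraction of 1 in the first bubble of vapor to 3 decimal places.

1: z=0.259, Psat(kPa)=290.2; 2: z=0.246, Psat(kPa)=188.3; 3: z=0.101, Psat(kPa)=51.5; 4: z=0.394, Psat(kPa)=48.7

At the bubble point ψ → 0, so ΣzᵢKᵢ = 1 with Kᵢ = Pᵢˢᵃᵗ/P ⇒ P = ΣzᵢPᵢˢᵃᵗ.
P = 0.259·290.2 + 0.246·188.3 + 0.101·51.5 + 0.394·48.7 = 145.873 kPa
yᵢ = zᵢPᵢˢᵃᵗ/P ⇒ y_1 = 0.259·290.2/145.873 = 0.515

Pbub = 145.873 kPa, y_1 = 0.515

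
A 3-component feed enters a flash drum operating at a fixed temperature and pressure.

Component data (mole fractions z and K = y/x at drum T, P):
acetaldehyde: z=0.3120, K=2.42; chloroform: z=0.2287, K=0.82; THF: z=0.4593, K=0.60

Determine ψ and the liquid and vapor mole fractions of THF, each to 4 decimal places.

ψ = 0.4542, x_THF = 0.5613, y_THF = 0.3368

Rachford–Rice: g(ψ) = Σ zᵢ(Kᵢ−1)/(1+ψ(Kᵢ−1)) = 0.
Feasibility: ΣzᵢKᵢ = 1.2182, Σzᵢ/Kᵢ = 1.1733 — both > 1, two phases present.
Iterate (Newton) starting at ψ = 0.33:
  ψ = 0.3300: g = 0.04625, g' = -0.3976 → ψ = 0.4463
  ψ = 0.4463: g = 0.00277, g' = -0.3534 → ψ = 0.4541
  ψ = 0.4541: g = 0.00001, g' = -0.3510 → ψ = 0.4542
Converged at ψ = 0.4542.
Compositions from xᵢ = zᵢ/(1+ψ(Kᵢ−1)), yᵢ = Kᵢxᵢ:
  acetaldehyde: x = 0.1897, y = 0.4590
  chloroform: x = 0.2491, y = 0.2042
  THF: x = 0.5613, y = 0.3368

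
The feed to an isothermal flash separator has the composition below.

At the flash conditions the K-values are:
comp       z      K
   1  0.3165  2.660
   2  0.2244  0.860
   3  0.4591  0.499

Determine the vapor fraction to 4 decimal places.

Material balance + equilibrium reduce to Σ zᵢ(Kᵢ−1)/(1+ψ(Kᵢ−1)) = 0.
g(0) = ΣzᵢKᵢ − 1 = 0.2640 and g(1) = 1 − Σzᵢ/Kᵢ = -0.3000, so a root lies in (0, 1).
Newton iteration, ψ⁰ = 0.63:
  ψ = 0.6300: g = -0.11373, g' = -0.4597 → ψ = 0.3826
  ψ = 0.3826: g = 0.00357, g' = -0.5075 → ψ = 0.3896
  ψ = 0.3896: g = 0.00001, g' = -0.5044 → ψ = 0.3897
Converged at ψ = 0.3897.

ψ = 0.3897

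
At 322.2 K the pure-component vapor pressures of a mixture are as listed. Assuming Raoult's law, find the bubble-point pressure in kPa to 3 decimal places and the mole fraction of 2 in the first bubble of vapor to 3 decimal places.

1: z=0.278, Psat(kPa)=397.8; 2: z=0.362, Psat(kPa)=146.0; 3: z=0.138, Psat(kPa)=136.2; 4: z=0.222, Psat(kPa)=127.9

Pbub = 210.630 kPa, y_2 = 0.251

At the bubble point ψ → 0, so ΣzᵢKᵢ = 1 with Kᵢ = Pᵢˢᵃᵗ/P ⇒ P = ΣzᵢPᵢˢᵃᵗ.
P = 0.278·397.8 + 0.362·146.0 + 0.138·136.2 + 0.222·127.9 = 210.630 kPa
yᵢ = zᵢPᵢˢᵃᵗ/P ⇒ y_2 = 0.362·146.0/210.630 = 0.251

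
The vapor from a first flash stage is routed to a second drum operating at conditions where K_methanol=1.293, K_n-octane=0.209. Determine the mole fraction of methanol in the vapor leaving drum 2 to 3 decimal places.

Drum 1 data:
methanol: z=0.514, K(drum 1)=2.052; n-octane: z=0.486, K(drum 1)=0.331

y_methanol (drum 2) = 0.944

Drum 1:
Newton iteration, ψ₁⁰ = 0.5:
  ψ₁ = 0.500: g = -0.1342, g' = -0.735 → ψ₁ = 0.317
  ψ₁ = 0.317: g = -0.0075, g' = -0.670 → ψ₁ = 0.306
Converged at ψ₁ = 0.306.
Drum-1 compositions:
  methanol: x = 0.389, y = 0.798
  n-octane: x = 0.611, y = 0.202
Drum-2 feed = drum-1 vapor: z₂ = (0.7977, 0.2023).
Drum 2:
Material balance + equilibrium reduce to Σ zᵢ(Kᵢ−1)/(1+ψ₂(Kᵢ−1)) = 0.
Feasibility: ΣzᵢKᵢ = 1.074, Σzᵢ/Kᵢ = 1.585 — both > 1, two phases present.
Binary case is linear: z₁(K₁−1)(1+ψ₂(K₂−1)) + z₂(K₂−1)(1+ψ₂(K₁−1)) = 0
⇒ ψ₂ = [z₁(K₁−1)+z₂(K₂−1)] / [−(K₁−1)(K₂−1)] = 0.0737/0.2318 = 0.318
  methanol: x = 0.730, y = 0.944
  n-octane: x = 0.270, y = 0.056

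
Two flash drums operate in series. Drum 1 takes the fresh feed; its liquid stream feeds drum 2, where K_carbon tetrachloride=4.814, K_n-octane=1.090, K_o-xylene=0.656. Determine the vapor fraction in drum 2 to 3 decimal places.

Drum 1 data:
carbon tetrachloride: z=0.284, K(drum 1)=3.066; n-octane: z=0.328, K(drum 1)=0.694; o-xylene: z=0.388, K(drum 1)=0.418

Drum 1:
Material balance + equilibrium reduce to Σ zᵢ(Kᵢ−1)/(1+ψ₁(Kᵢ−1)) = 0.
Feasibility: ΣzᵢKᵢ = 1.261, Σzᵢ/Kᵢ = 1.493 — both > 1, two phases present.
Iterate (Newton) starting at ψ₁ = 0.41:
  ψ₁ = 0.410: g = -0.0937, g' = -0.622 → ψ₁ = 0.259
  ψ₁ = 0.259: g = 0.0070, g' = -0.732 → ψ₁ = 0.269
Converged at ψ₁ = 0.269.
Drum-1 compositions:
  carbon tetrachloride: x = 0.183, y = 0.560
  n-octane: x = 0.357, y = 0.248
  o-xylene: x = 0.460, y = 0.192
Drum-2 feed = drum-1 liquid: z₂ = (0.1825, 0.3574, 0.4600).
Drum 2:
Iterate (Newton) starting at ψ₂ = 0.5:
  ψ₂ = 0.500: g = 0.0791, g' = -0.396 → ψ₂ = 0.700
  ψ₂ = 0.700: g = 0.0116, g' = -0.294 → ψ₂ = 0.739
  ψ₂ = 0.739: g = 0.0002, g' = -0.282 → ψ₂ = 0.740
Converged at ψ₂ = 0.740.
  carbon tetrachloride: x = 0.048, y = 0.230
  n-octane: x = 0.335, y = 0.365
  o-xylene: x = 0.617, y = 0.405

V/F (drum 2) = 0.740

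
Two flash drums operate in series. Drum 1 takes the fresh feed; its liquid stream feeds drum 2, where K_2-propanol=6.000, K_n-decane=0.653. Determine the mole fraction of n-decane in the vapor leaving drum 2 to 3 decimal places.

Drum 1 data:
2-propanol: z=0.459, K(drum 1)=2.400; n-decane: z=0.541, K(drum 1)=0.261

y_n-decane (drum 2) = 0.611

Drum 1:
Newton iteration, ψ₁⁰ = 0.42:
  ψ₁ = 0.420: g = -0.1751, g' = -0.978 → ψ₁ = 0.241
  ψ₁ = 0.241: g = -0.0059, g' = -0.940 → ψ₁ = 0.235
Converged at ψ₁ = 0.235.
Drum-1 compositions:
  2-propanol: x = 0.345, y = 0.829
  n-decane: x = 0.655, y = 0.171
Drum-2 feed = drum-1 liquid: z₂ = (0.3455, 0.6545).
Drum 2:
Let ψ₂ = V/F and solve Σ zᵢ(Kᵢ−1)/(1+ψ₂(Kᵢ−1)) = 0.
g(0) = ΣzᵢKᵢ − 1 = 1.500 and g(1) = 1 − Σzᵢ/Kᵢ = -0.060, so a root lies in (0, 1).
Binary case is linear: z₁(K₁−1)(1+ψ₂(K₂−1)) + z₂(K₂−1)(1+ψ₂(K₁−1)) = 0
⇒ ψ₂ = [z₁(K₁−1)+z₂(K₂−1)] / [−(K₁−1)(K₂−1)] = 1.5003/1.7350 = 0.865
  2-propanol: x = 0.065, y = 0.389
  n-decane: x = 0.935, y = 0.611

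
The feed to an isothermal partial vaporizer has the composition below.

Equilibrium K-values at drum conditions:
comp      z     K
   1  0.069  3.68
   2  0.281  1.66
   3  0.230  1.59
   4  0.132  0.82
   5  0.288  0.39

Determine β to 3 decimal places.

Let β = V/F and solve Σ zᵢ(Kᵢ−1)/(1+β(Kᵢ−1)) = 0.
Feasibility: ΣzᵢKᵢ = 1.307, Σzᵢ/Kᵢ = 1.232 — both > 1, two phases present.
Iterate (Newton) starting at β = 0.63:
  β = 0.630: g = -0.0134, g' = -0.460 → β = 0.601
Converged at β = 0.601.

β = 0.601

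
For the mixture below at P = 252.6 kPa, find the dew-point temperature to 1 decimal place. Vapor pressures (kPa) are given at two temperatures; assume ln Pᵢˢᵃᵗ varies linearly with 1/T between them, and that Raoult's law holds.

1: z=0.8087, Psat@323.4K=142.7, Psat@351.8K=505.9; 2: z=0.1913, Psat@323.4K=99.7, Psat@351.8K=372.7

Dew-point temperature: Σzᵢ·P/Pᵢˢᵃᵗ(T) = 1. Interpolate ln Pᵢˢᵃᵗ = aᵢ + bᵢ/T.
  T = 323.4 K: ΣzᵢP/Pᵢˢᵃᵗ = 1.9162
  T = 351.8 K: ΣzᵢP/Pᵢˢᵃᵗ = 0.5334
  T = 337.6 K: ΣzᵢP/Pᵢˢᵃᵗ = 0.9841
  T = 330.5 K: ΣzᵢP/Pᵢˢᵃᵗ = 1.3634
  T = 334.1 K: ΣzᵢP/Pᵢˢᵃᵗ = 1.1537
  T = 335.9 K: ΣzᵢP/Pᵢˢᵃᵗ = 1.0627
  T = 336.8 K: ΣzᵢP/Pᵢˢᵃᵗ = 1.0203
Interpolating between 336.8 K and 337.6 K gives T ≈ 337.2 K.

T = 337.2 K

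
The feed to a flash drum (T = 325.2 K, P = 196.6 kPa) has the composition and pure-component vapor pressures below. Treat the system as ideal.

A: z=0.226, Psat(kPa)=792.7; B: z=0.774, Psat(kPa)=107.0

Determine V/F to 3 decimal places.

Raoult's law: Kᵢ = Pᵢˢᵃᵗ/P = Pᵢˢᵃᵗ/196.6.
  K_A = 792.7/196.6 = 4.03204, K_B = 107.0/196.6 = 0.54425
Material balance + equilibrium reduce to Σ zᵢ(Kᵢ−1)/(1+V/F(Kᵢ−1)) = 0.
Feasibility: ΣzᵢKᵢ = 1.332, Σzᵢ/Kᵢ = 1.478 — both > 1, two phases present.
Newton iteration, V/F⁰ = 0.31:
  V/F = 0.310: g = -0.0576, g' = -0.770 → V/F = 0.235
  V/F = 0.235: g = 0.0048, g' = -0.909 → V/F = 0.241
Converged at V/F = 0.241.

V/F = 0.241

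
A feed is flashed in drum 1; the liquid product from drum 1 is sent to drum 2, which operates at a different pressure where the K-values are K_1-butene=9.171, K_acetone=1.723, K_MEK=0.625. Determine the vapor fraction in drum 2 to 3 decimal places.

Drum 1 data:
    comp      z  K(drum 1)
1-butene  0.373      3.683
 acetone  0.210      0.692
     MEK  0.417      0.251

V/F (drum 2) = 0.809

Drum 1:
Let ψ₁ = V/F and solve Σ zᵢ(Kᵢ−1)/(1+ψ₁(Kᵢ−1)) = 0.
g(0) = ΣzᵢKᵢ − 1 = 0.624 and g(1) = 1 − Σzᵢ/Kᵢ = -1.066, so a root lies in (0, 1).
Newton iteration, ψ₁⁰ = 0.5:
  ψ₁ = 0.500: g = -0.1484, g' = -1.115 → ψ₁ = 0.367
  ψ₁ = 0.367: g = 0.0006, g' = -1.152 → ψ₁ = 0.368
Converged at ψ₁ = 0.368.
Drum-1 compositions:
  1-butene: x = 0.188, y = 0.692
  acetone: x = 0.237, y = 0.164
  MEK: x = 0.575, y = 0.144
Drum-2 feed = drum-1 liquid: z₂ = (0.1878, 0.2368, 0.5754).
Drum 2:
Material balance + equilibrium reduce to Σ zᵢ(Kᵢ−1)/(1+ψ₂(Kᵢ−1)) = 0.
g(0) = ΣzᵢKᵢ − 1 = 1.490 and g(1) = 1 − Σzᵢ/Kᵢ = -0.079, so a root lies in (0, 1).
Iterate (Newton) starting at ψ₂ = 0.5:
  ψ₂ = 0.500: g = 0.1620, g' = -0.674 → ψ₂ = 0.740
  ψ₂ = 0.740: g = 0.0306, g' = -0.460 → ψ₂ = 0.807
  ψ₂ = 0.807: g = 0.0009, g' = -0.433 → ψ₂ = 0.809
Converged at ψ₂ = 0.809.
  1-butene: x = 0.025, y = 0.226
  acetone: x = 0.149, y = 0.257
  MEK: x = 0.826, y = 0.516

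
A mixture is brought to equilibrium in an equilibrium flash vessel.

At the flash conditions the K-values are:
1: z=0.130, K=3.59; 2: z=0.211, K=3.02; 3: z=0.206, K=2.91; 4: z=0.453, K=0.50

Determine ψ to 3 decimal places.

Newton iteration, ψ⁰ = 0.5:
  ψ = 0.500: g = 0.2580, g' = -0.777 → ψ = 0.832
  ψ = 0.832: g = 0.0297, g' = -0.652 → ψ = 0.878
Converged at ψ = 0.878.

ψ = 0.878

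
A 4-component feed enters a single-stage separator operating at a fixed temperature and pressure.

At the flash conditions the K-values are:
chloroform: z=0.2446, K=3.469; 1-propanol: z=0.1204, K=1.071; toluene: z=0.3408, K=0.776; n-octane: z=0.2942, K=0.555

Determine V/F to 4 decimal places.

V/F = 0.5601

Material balance + equilibrium reduce to Σ zᵢ(Kᵢ−1)/(1+V/F(Kᵢ−1)) = 0.
g(0) = ΣzᵢKᵢ − 1 = 0.4052 and g(1) = 1 − Σzᵢ/Kᵢ = -0.1522, so a root lies in (0, 1).
Iterate (Newton) starting at V/F = 0.5:
  V/F = 0.5000: g = 0.02417, g' = -0.4173 → V/F = 0.5579
  V/F = 0.5579: g = 0.00083, g' = -0.3898 → V/F = 0.5601
Converged at V/F = 0.5601.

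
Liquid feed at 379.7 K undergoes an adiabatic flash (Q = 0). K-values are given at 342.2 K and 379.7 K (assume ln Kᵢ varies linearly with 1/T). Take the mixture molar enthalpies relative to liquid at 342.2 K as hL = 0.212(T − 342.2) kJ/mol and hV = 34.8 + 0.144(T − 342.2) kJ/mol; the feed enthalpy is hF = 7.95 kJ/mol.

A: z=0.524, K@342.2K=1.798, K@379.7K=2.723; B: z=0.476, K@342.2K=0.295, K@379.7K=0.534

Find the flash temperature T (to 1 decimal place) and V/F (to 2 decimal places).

Adiabatic flash: solve Rachford–Rice at each trial T, then check hF = ψ·hV(T) + (1−ψ)·hL(T).
  T = 342.2 K: K = (1.798, 0.295), RR gives ψ = 0.147, H_out = 5.108 kJ/mol
  T = 379.7 K: K = (2.723, 0.534), RR gives ψ = 0.848, H_out = 35.304 kJ/mol
  T = 360.9 K: K = (2.235, 0.403), RR gives ψ = 0.492, H_out = 20.462 kJ/mol
  T = 351.5 K: K = (2.009, 0.346), RR gives ψ = 0.329, H_out = 13.229 kJ/mol
  T = 346.9 K: K = (1.903, 0.320), RR gives ψ = 0.244, H_out = 9.399 kJ/mol
  T = 344.5 K: K = (1.849, 0.307), RR gives ψ = 0.196, H_out = 7.266 kJ/mol
Linear interpolation between T = 344.5 (H_out = 7.266) and T = 346.9 (H_out = 9.399) on hF = 7.95 gives T ≈ 345.3 K, at which ψ = 0.21.

T = 345.3 K, V/F = 0.21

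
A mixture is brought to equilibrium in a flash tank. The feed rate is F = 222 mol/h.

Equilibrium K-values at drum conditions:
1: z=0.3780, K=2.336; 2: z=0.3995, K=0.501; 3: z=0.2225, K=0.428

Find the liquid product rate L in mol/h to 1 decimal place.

L = 165.7 mol/h

Let β = V/F and solve Σ zᵢ(Kᵢ−1)/(1+β(Kᵢ−1)) = 0.
g(0) = ΣzᵢKᵢ − 1 = 0.1784 and g(1) = 1 − Σzᵢ/Kᵢ = -0.4791, so a root lies in (0, 1).
Newton iteration, β⁰ = 0.37:
  β = 0.3700: g = -0.06798, g' = -0.5689 → β = 0.2505
  β = 0.2505: g = 0.00198, g' = -0.6079 → β = 0.2538
Converged at β = 0.2538.
Then V = β·F = 0.2538·222 = 56.3 mol/h and L = F − V = 165.7 mol/h.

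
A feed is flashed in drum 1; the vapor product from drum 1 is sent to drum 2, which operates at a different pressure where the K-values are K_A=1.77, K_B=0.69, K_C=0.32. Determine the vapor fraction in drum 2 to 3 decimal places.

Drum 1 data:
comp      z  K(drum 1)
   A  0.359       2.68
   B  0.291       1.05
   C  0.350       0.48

Drum 1:
Rachford–Rice: g(ψ₁) = Σ zᵢ(Kᵢ−1)/(1+ψ₁(Kᵢ−1)) = 0.
Check two-phase: ΣzᵢKᵢ = 1.436 > 1 and Σzᵢ/Kᵢ = 1.140 > 1, so g(0) = 0.436 > 0 and g(1) = -0.140 < 0.
Newton iteration, ψ₁⁰ = 0.43:
  ψ₁ = 0.430: g = 0.1300, g' = -0.499 → ψ₁ = 0.690
  ψ₁ = 0.690: g = 0.0094, g' = -0.448 → ψ₁ = 0.711
Converged at ψ₁ = 0.711.
Drum-1 compositions:
  A: x = 0.164, y = 0.438
  B: x = 0.281, y = 0.295
  C: x = 0.555, y = 0.267
Drum-2 feed = drum-1 vapor: z₂ = (0.4383, 0.2951, 0.2666).
Drum 2:
Let ψ₂ = V/F and solve Σ zᵢ(Kᵢ−1)/(1+ψ₂(Kᵢ−1)) = 0.
Feasibility: ΣzᵢKᵢ = 1.065, Σzᵢ/Kᵢ = 1.508 — both > 1, two phases present.
Newton iteration, ψ₂⁰ = 0.64:
  ψ₂ = 0.640: g = -0.2090, g' = -0.547 → ψ₂ = 0.258
  ψ₂ = 0.258: g = -0.0377, g' = -0.396 → ψ₂ = 0.163
  ψ₂ = 0.163: g = -0.0002, g' = -0.393 → ψ₂ = 0.162
Converged at ψ₂ = 0.162.
  A: x = 0.390, y = 0.690
  B: x = 0.311, y = 0.214
  C: x = 0.300, y = 0.096

V/F (drum 2) = 0.162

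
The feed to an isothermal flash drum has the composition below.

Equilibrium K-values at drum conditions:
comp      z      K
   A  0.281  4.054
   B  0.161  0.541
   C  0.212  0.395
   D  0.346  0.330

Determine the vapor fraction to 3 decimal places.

Material balance + equilibrium reduce to Σ zᵢ(Kᵢ−1)/(1+ψ(Kᵢ−1)) = 0.
Check two-phase: ΣzᵢKᵢ = 1.424 > 1 and Σzᵢ/Kᵢ = 1.952 > 1, so g(0) = 0.424 > 0 and g(1) = -0.952 < 0.
Newton–Raphson from ψ = 0.5:
  ψ = 0.500: g = -0.2888, g' = -0.978 → ψ = 0.205
  ψ = 0.205: g = 0.0313, g' = -1.343 → ψ = 0.228
  ψ = 0.228: g = 0.0008, g' = -1.274 → ψ = 0.229
Converged at ψ = 0.229.

ψ = 0.229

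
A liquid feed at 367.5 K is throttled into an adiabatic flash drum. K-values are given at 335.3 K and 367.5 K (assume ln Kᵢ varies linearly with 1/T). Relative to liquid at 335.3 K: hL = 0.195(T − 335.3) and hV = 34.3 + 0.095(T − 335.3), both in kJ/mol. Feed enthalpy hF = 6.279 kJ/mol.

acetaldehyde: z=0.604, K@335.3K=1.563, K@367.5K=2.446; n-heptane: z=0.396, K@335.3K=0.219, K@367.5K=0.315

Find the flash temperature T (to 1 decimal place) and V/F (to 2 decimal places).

T = 338.6 K, V/F = 0.17

Adiabatic flash: solve Rachford–Rice at each trial T, then check hF = ψ·hV(T) + (1−ψ)·hL(T).
  T = 335.3 K: K = (1.563, 0.219), RR gives ψ = 0.070, H_out = 2.401 kJ/mol
  T = 367.5 K: K = (2.446, 0.315), RR gives ψ = 0.608, H_out = 25.172 kJ/mol
  T = 351.4 K: K = (1.975, 0.265), RR gives ψ = 0.416, H_out = 16.726 kJ/mol
  T = 343.4 K: K = (1.763, 0.242), RR gives ψ = 0.278, H_out = 10.873 kJ/mol
  T = 339.4 K: K = (1.663, 0.230), RR gives ψ = 0.187, H_out = 7.136 kJ/mol
  T = 337.4 K: K = (1.614, 0.225), RR gives ψ = 0.134, H_out = 4.965 kJ/mol
Linear interpolation between T = 337.4 (H_out = 4.965) and T = 339.4 (H_out = 7.136) on hF = 6.279 gives T ≈ 338.6 K, at which ψ = 0.17.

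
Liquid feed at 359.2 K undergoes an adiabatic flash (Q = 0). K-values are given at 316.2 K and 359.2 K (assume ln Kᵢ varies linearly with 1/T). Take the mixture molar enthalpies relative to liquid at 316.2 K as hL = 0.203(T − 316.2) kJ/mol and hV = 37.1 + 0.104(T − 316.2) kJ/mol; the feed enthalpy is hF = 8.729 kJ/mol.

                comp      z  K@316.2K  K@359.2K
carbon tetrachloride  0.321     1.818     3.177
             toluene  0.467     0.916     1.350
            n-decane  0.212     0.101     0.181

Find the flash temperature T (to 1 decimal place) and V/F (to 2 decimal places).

T = 320.8 K, V/F = 0.21

Adiabatic flash: solve Rachford–Rice at each trial T, then check hF = ψ·hV(T) + (1−ψ)·hL(T).
  T = 316.2 K: K = (1.818, 0.916, 0.101), RR gives ψ = 0.084, H_out = 3.120 kJ/mol
  T = 359.2 K: K = (3.177, 1.350, 0.181), RR gives ψ = 0.701, H_out = 31.758 kJ/mol
  T = 337.7 K: K = (2.446, 1.126, 0.138), RR gives ψ = 0.505, H_out = 22.014 kJ/mol
  T = 326.9 K: K = (2.118, 1.018, 0.118), RR gives ψ = 0.343, H_out = 14.538 kJ/mol
  T = 321.5 K: K = (1.963, 0.966, 0.109), RR gives ψ = 0.230, H_out = 9.474 kJ/mol
  T = 318.9 K: K = (1.891, 0.941, 0.105), RR gives ψ = 0.163, H_out = 6.562 kJ/mol
  T = 320.2 K: K = (1.927, 0.954, 0.107), RR gives ψ = 0.198, H_out = 8.063 kJ/mol
Linear interpolation between T = 320.2 (H_out = 8.063) and T = 321.5 (H_out = 9.474) on hF = 8.729 gives T ≈ 320.8 K, at which ψ = 0.21.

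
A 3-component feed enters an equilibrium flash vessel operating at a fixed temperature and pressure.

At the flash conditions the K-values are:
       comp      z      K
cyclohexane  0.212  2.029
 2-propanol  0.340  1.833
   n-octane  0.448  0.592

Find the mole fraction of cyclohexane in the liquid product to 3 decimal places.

x_cyclohexane = 0.113

Material balance + equilibrium reduce to Σ zᵢ(Kᵢ−1)/(1+β(Kᵢ−1)) = 0.
Feasibility: ΣzᵢKᵢ = 1.319, Σzᵢ/Kᵢ = 1.047 — both > 1, two phases present.
Newton iteration, β⁰ = 0.52:
  β = 0.520: g = 0.1077, g' = -0.330 → β = 0.846
  β = 0.846: g = 0.0036, g' = -0.319 → β = 0.857
Converged at β = 0.857.
Compositions from xᵢ = zᵢ/(1+β(Kᵢ−1)), yᵢ = Kᵢxᵢ:
  cyclohexane: x = 0.113, y = 0.229
  2-propanol: x = 0.198, y = 0.364
  n-octane: x = 0.689, y = 0.408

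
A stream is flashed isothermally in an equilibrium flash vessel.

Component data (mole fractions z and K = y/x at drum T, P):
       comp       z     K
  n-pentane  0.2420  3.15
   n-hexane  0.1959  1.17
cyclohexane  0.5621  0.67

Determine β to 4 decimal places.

β = 0.6870

Let β = V/F and solve Σ zᵢ(Kᵢ−1)/(1+β(Kᵢ−1)) = 0.
Feasibility: ΣzᵢKᵢ = 1.3681, Σzᵢ/Kᵢ = 1.0832 — both > 1, two phases present.
Newton–Raphson from β = 0.55:
  β = 0.5500: g = 0.04223, g' = -0.3310 → β = 0.6776
  β = 0.6776: g = 0.00273, g' = -0.2914 → β = 0.6869
  β = 0.6869: g = 0.00001, g' = -0.2892 → β = 0.6870
Converged at β = 0.6870.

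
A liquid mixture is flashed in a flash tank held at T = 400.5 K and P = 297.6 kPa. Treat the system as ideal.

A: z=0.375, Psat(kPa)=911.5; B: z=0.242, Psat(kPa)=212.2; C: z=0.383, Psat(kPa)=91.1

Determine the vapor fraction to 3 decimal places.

ψ = 0.374

Raoult's law: Kᵢ = Pᵢˢᵃᵗ/P = Pᵢˢᵃᵗ/297.6.
  K_A = 911.5/297.6 = 3.06284, K_B = 212.2/297.6 = 0.71304, K_C = 91.1/297.6 = 0.30612
Let ψ = V/F and solve Σ zᵢ(Kᵢ−1)/(1+ψ(Kᵢ−1)) = 0.
Feasibility: ΣzᵢKᵢ = 1.438, Σzᵢ/Kᵢ = 1.713 — both > 1, two phases present.
Newton iteration, ψ⁰ = 0.5:
  ψ = 0.500: g = -0.1072, g' = -0.846 → ψ = 0.373
  ψ = 0.373: g = 0.0006, g' = -0.870 → ψ = 0.374
Converged at ψ = 0.374.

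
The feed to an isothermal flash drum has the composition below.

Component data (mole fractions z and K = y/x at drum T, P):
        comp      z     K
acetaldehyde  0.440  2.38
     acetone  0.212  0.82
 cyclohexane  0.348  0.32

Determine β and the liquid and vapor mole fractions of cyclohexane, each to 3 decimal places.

β = 0.438, x_cyclohexane = 0.496, y_cyclohexane = 0.159

Newton iteration, β⁰ = 0.49:
  β = 0.490: g = -0.0345, g' = -0.668 → β = 0.438
Converged at β = 0.438.
Compositions from xᵢ = zᵢ/(1+β(Kᵢ−1)), yᵢ = Kᵢxᵢ:
  acetaldehyde: x = 0.274, y = 0.653
  acetone: x = 0.230, y = 0.189
  cyclohexane: x = 0.496, y = 0.159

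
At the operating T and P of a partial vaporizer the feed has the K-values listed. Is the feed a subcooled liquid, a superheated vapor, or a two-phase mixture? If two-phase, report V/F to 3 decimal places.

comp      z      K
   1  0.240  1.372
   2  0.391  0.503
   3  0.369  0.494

subcooled liquid

ΣzᵢKᵢ = 0.708; Σzᵢ/Kᵢ = 1.699.
Since ΣzᵢKᵢ < 1 the mixture is below its bubble point — single liquid phase.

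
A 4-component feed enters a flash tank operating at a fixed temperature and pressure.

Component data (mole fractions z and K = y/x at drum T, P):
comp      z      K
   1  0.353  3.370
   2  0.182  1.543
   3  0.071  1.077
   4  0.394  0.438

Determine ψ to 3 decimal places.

Let ψ = V/F and solve Σ zᵢ(Kᵢ−1)/(1+ψ(Kᵢ−1)) = 0.
g(0) = ΣzᵢKᵢ − 1 = 0.719 and g(1) = 1 − Σzᵢ/Kᵢ = -0.188, so a root lies in (0, 1).
Newton–Raphson from ψ = 0.5:
  ψ = 0.500: g = 0.1579, g' = -0.690 → ψ = 0.729
  ψ = 0.729: g = 0.0076, g' = -0.652 → ψ = 0.741
Converged at ψ = 0.741.

ψ = 0.741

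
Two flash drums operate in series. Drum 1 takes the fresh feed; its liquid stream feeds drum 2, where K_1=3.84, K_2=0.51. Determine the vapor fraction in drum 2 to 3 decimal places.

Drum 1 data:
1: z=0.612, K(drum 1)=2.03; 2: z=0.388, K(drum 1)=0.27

V/F (drum 2) = 0.640

Drum 1:
Material balance + equilibrium reduce to Σ zᵢ(Kᵢ−1)/(1+ψ₁(Kᵢ−1)) = 0.
Check two-phase: ΣzᵢKᵢ = 1.347 > 1 and Σzᵢ/Kᵢ = 1.739 > 1, so g(0) = 0.347 > 0 and g(1) = -0.739 < 0.
Binary case is linear: z₁(K₁−1)(1+ψ₁(K₂−1)) + z₂(K₂−1)(1+ψ₁(K₁−1)) = 0
⇒ ψ₁ = [z₁(K₁−1)+z₂(K₂−1)] / [−(K₁−1)(K₂−1)] = 0.3471/0.7519 = 0.462
Drum-1 compositions:
  1: x = 0.415, y = 0.842
  2: x = 0.585, y = 0.158
Drum-2 feed = drum-1 liquid: z₂ = (0.4148, 0.5852).
Drum 2:
Iterate (Newton) starting at ψ₂ = 0.57:
  ψ₂ = 0.570: g = 0.0519, g' = -0.758 → ψ₂ = 0.638
  ψ₂ = 0.638: g = 0.0014, g' = -0.720 → ψ₂ = 0.640
Converged at ψ₂ = 0.640.
  1: x = 0.147, y = 0.565
  2: x = 0.853, y = 0.435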